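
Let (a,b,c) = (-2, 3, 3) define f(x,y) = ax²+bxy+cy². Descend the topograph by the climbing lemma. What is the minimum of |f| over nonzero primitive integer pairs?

river: ρ → (3,3,-2)
river: ρ → (-2,5,1)
river: ρ → (1,5,-2)
river: ρ → (-2,3,3)
closes: descent 0, river 4
min |a| on river = 1

1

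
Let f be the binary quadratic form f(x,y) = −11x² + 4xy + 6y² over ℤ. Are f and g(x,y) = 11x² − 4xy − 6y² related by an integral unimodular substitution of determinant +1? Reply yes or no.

D₁ = 280, D₂ = 280
river cycle of f (length 6): (6, 8, -9), (-9, 10, 5), (5, 10, -9), (-9, 8, 6), (6, 16, -1), (-1, 16, 6)
river cycle of g (length 6): (-6, 16, 1), (1, 16, -6), (-6, 8, 9), (9, 10, -5), (-5, 10, 9), (9, 8, -6)
cycles differ ⇒ inequivalent

no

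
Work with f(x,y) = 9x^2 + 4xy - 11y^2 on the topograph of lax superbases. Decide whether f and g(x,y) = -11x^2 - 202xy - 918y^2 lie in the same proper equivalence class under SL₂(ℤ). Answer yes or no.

D₁ = 412, D₂ = 412
river cycle of f (length 12): (-11, 18, 2), (2, 18, -11), (-11, 4, 9), (9, 14, -6), (-6, 10, 13), (13, 16, -3), (-3, 20, 1), (1, 20, -3), (-3, 16, 13), (13, 10, -6), … (2 more)
river cycle of g (length 12): (-11, 18, 2), (2, 18, -11), (-11, 4, 9), (9, 14, -6), (-6, 10, 13), (13, 16, -3), (-3, 20, 1), (1, 20, -3), (-3, 16, 13), (13, 10, -6), … (2 more)
cycles coincide ⇒ equivalent

yes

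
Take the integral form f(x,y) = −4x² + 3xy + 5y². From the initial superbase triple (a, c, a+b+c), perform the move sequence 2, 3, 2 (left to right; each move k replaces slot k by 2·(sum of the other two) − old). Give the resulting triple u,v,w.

start (-4,5,4) = (f(1,0),f(0,1),f(1,1))
replace slot 2: 2·((-4)+4) − 5 = -5 → (-4,-5,4)
replace slot 3: 2·((-4)+(-5)) − 4 = -22 → (-4,-5,-22)
replace slot 2: 2·((-4)+(-22)) − (-5) = -47 → (-4,-47,-22)

-4,-47,-22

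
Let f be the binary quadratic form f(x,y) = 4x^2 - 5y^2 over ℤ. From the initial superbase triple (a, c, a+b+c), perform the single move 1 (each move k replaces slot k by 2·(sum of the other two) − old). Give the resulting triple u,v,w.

start (4,-5,-1) = (f(1,0),f(0,1),f(1,1))
replace slot 1: 2·((-5)+(-1)) − 4 = -16 → (-16,-5,-1)

-16,-5,-1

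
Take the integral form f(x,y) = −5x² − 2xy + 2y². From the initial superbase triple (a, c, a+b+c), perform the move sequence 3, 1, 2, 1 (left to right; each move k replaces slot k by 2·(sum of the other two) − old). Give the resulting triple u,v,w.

start (-5,2,-5) = (f(1,0),f(0,1),f(1,1))
replace slot 3: 2·((-5)+2) − (-5) = -1 → (-5,2,-1)
replace slot 1: 2·(2+(-1)) − (-5) = 7 → (7,2,-1)
replace slot 2: 2·(7+(-1)) − 2 = 10 → (7,10,-1)
replace slot 1: 2·(10+(-1)) − 7 = 11 → (11,10,-1)

11,10,-1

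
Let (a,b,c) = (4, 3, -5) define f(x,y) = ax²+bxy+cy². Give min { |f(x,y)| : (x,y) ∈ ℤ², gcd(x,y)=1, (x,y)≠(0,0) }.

river: ρ → (-5,7,2)
river: ρ → (2,9,-1)
river: ρ → (-1,9,2)
river: ρ → (2,7,-5)
river: ρ → (-5,3,4)
river: ρ → (4,5,-4)
river: ρ → (-4,3,5)
river: ρ → (5,7,-2)
river: ρ → (-2,9,1)
river: ρ → (1,9,-2)
river: ρ → (-2,7,5)
river: ρ → (5,3,-4)
river: ρ → (-4,5,4)
river: ρ → (4,3,-5)
closes: descent 0, river 14
min |a| on river = 1

1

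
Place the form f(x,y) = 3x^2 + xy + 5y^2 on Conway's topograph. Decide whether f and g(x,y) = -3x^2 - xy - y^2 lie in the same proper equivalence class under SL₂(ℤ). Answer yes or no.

D₁ = -59, D₂ = -11
discriminants differ ⇒ not SL₂(ℤ)-equivalent

no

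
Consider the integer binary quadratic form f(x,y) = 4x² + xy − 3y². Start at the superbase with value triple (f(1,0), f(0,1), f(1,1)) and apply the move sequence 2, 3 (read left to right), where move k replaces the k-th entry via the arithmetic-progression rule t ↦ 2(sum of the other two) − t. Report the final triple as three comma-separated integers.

start (4,-3,2) = (f(1,0),f(0,1),f(1,1))
replace slot 2: 2·(4+2) − (-3) = 15 → (4,15,2)
replace slot 3: 2·(4+15) − 2 = 36 → (4,15,36)

4,15,36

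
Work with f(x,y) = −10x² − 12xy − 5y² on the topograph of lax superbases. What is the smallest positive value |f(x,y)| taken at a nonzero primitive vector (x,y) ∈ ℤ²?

translate: b→-8 (≡12 mod 20), so (10,12,5)→(10,-8,3)
flip: (10,-8,3)→(3,8,10)
translate: b→2 (≡8 mod 6), so (3,8,10)→(3,2,5)
reduced (well bottom): (3,2,5) with a≤c, −a<b≤a
well minimum |f| = |-3| = 3 (negative-definite)

3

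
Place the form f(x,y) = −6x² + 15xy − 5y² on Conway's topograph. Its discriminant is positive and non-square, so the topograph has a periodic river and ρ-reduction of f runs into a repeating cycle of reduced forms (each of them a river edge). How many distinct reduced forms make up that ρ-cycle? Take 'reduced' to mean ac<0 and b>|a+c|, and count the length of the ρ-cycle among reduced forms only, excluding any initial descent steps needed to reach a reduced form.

D = 105, ⌊√D⌋ = 10
descent: ρ → (-5,5,4)  [lands on river]
river: ρ → (4,3,-6)
river: ρ → (-6,9,1)
river: ρ → (1,9,-6)
river: ρ → (-6,3,4)
river: ρ → (4,5,-5)
ρ-cycle length = 6 (tail of 1 descent step not counted)

6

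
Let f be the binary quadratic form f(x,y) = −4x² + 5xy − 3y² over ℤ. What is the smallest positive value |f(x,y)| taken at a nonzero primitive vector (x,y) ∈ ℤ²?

translate: b→3 (≡-5 mod 8), so (4,-5,3)→(4,3,2)
flip: (4,3,2)→(2,-3,4)
translate: b→1 (≡-3 mod 4), so (2,-3,4)→(2,1,3)
reduced (well bottom): (2,1,3) with a≤c, −a<b≤a
well minimum |f| = |-2| = 2 (negative-definite)

2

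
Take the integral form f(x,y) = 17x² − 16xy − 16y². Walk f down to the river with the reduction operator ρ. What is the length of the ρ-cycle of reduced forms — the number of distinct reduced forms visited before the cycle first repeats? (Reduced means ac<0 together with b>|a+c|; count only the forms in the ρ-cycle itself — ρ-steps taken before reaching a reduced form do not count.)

D = 1344, ⌊√D⌋ = 36
descent: ρ → (-16,16,17)  [lands on river]
river: ρ → (17,18,-15)
river: ρ → (-15,12,20)
river: ρ → (20,28,-7)
river: ρ → (-7,28,20)
river: ρ → (20,12,-15)
river: ρ → (-15,18,17)
river: ρ → (17,16,-16)
ρ-cycle length = 8 (tail of 1 descent step not counted)

8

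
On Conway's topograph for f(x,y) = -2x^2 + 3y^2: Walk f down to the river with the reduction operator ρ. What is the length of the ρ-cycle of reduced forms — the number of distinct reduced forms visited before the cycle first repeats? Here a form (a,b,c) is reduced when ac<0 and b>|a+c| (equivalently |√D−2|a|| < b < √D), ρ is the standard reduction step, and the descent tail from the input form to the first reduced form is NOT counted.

D = 24, ⌊√D⌋ = 4
descent: ρ → (3,0,-2)
descent: ρ → (-2,4,1)  [lands on river]
river: ρ → (1,4,-2)
ρ-cycle length = 2 (tail of 2 descent steps not counted)

2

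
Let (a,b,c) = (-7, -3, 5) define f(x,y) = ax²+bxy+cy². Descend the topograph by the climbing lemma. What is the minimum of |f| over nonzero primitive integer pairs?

descent: ρ → (5,3,-7)  [lands on river]
river: ρ → (-7,11,1)
river: ρ → (1,11,-7)
river: ρ → (-7,3,5)
river: ρ → (5,7,-5)
river: ρ → (-5,3,7)
river: ρ → (7,11,-1)
river: ρ → (-1,11,7)
river: ρ → (7,3,-5)
river: ρ → (-5,7,5)
closes: descent 1, river 10
min |a| on river = 1

1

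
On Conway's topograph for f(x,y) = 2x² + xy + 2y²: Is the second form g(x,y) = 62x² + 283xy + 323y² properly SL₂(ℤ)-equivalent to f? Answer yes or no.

D₁ = -15, D₂ = -15
f: reduced (well bottom): (2,1,2) with a≤c, −a<b≤a
g: translate: b→35 (≡283 mod 124), so (62,283,323)→(62,35,5)
g: flip: (62,35,5)→(5,-35,62)
g: translate: b→5 (≡-35 mod 10), so (5,-35,62)→(5,5,2)
g: flip: (5,5,2)→(2,-5,5)
g: translate: b→-1 (≡-5 mod 4), so (2,-5,5)→(2,-1,2)
g: flip: (2,-1,2)→(2,1,2)
g: reduced (well bottom): (2,1,2) with a≤c, −a<b≤a
reduced forms (2, 1, 2) vs (2, 1, 2) ⇒ equivalent

yes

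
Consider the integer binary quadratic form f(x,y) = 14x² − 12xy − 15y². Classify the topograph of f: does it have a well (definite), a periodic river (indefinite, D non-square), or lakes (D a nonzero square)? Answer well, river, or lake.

D = b²−4ac = (-12)² − 4·14·(-15) = 984
D > 0 non-square ⇒ indefinite ⇒ periodic river

river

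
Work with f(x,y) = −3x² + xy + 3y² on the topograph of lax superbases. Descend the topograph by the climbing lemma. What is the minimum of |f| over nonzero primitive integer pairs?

river: ρ → (3,5,-1)
river: ρ → (-1,5,3)
river: ρ → (3,1,-3)
river: ρ → (-3,5,1)
river: ρ → (1,5,-3)
river: ρ → (-3,1,3)
closes: descent 0, river 6
min |a| on river = 1

1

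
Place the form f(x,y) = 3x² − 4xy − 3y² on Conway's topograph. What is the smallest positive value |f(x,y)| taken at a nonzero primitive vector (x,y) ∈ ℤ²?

descent: ρ → (-3,4,3)  [lands on river]
river: ρ → (3,2,-4)
river: ρ → (-4,6,1)
river: ρ → (1,6,-4)
river: ρ → (-4,2,3)
river: ρ → (3,4,-3)
river: ρ → (-3,2,4)
river: ρ → (4,6,-1)
river: ρ → (-1,6,4)
river: ρ → (4,2,-3)
closes: descent 1, river 10
min |a| on river = 1

1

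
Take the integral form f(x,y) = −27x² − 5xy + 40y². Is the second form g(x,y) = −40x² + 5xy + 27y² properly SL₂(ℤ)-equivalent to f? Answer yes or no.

D₁ = 4345, D₂ = 4345
river cycle of f (length 6): (-27, 49, 18), (18, 59, -12), (-12, 61, 13), (13, 43, -48), (-48, 53, 8), (8, 59, -27)
river cycle of g (length 6): (27, 49, -18), (-18, 59, 12), (12, 61, -13), (-13, 43, 48), (48, 53, -8), (-8, 59, 27)
cycles differ ⇒ inequivalent

no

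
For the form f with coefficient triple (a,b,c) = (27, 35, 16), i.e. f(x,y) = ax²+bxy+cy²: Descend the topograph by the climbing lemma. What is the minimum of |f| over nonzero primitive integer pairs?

translate: b→-19 (≡35 mod 54), so (27,35,16)→(27,-19,8)
flip: (27,-19,8)→(8,19,27)
translate: b→3 (≡19 mod 16), so (8,19,27)→(8,3,16)
reduced (well bottom): (8,3,16) with a≤c, −a<b≤a
well minimum = a = 8

8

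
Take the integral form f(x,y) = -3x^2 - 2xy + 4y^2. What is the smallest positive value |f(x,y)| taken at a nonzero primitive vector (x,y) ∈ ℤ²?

descent: ρ → (4,2,-3)  [lands on river]
river: ρ → (-3,4,3)
river: ρ → (3,2,-4)
river: ρ → (-4,6,1)
river: ρ → (1,6,-4)
river: ρ → (-4,2,3)
river: ρ → (3,4,-3)
river: ρ → (-3,2,4)
river: ρ → (4,6,-1)
river: ρ → (-1,6,4)
closes: descent 1, river 10
min |a| on river = 1

1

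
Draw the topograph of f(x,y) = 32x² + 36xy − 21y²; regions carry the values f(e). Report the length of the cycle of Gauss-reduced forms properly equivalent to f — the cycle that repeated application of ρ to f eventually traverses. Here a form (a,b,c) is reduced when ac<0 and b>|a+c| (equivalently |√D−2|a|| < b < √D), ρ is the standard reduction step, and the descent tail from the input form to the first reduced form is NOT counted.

D = 3984, ⌊√D⌋ = 63
river: ρ → (-21,48,20)
river: ρ → (20,32,-37)
river: ρ → (-37,42,15)
river: ρ → (15,48,-28)
river: ρ → (-28,8,35)
river: ρ → (35,62,-1)
river: ρ → (-1,62,35)
river: ρ → (35,8,-28)
river: ρ → (-28,48,15)
river: ρ → (15,42,-37)
river: ρ → (-37,32,20)
river: ρ → (20,48,-21)
river: ρ → (-21,36,32)
river: ρ → (32,28,-25)
river: ρ → (-25,22,35)
river: ρ → (35,48,-12)
river: ρ → (-12,48,35)
river: ρ → (35,22,-25)
river: ρ → (-25,28,32)
river: ρ → (32,36,-21)
ρ-cycle length = 20 (tail of 0 descent steps not counted)

20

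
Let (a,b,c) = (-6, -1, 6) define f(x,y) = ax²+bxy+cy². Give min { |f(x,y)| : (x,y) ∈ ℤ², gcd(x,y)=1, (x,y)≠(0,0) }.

descent: ρ → (6,1,-6)  [lands on river]
river: ρ → (-6,11,1)
river: ρ → (1,11,-6)
river: ρ → (-6,1,6)
river: ρ → (6,11,-1)
river: ρ → (-1,11,6)
closes: descent 1, river 6
min |a| on river = 1

1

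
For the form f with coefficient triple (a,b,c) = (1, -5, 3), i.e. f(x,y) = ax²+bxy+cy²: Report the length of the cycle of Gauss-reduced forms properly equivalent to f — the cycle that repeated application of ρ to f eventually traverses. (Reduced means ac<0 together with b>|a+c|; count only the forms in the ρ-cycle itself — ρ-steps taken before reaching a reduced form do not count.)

D = 13, ⌊√D⌋ = 3
descent: ρ → (3,-1,-1)
descent: ρ → (-1,3,1)  [lands on river]
river: ρ → (1,3,-1)
ρ-cycle length = 2 (tail of 2 descent steps not counted)

2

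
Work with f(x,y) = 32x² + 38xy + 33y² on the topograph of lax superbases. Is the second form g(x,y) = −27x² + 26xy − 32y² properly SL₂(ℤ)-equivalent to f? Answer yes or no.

D₁ = -2780, D₂ = -2780
f: translate: b→-26 (≡38 mod 64), so (32,38,33)→(32,-26,27)
f: flip: (32,-26,27)→(27,26,32)
f: reduced (well bottom): (27,26,32) with a≤c, −a<b≤a
g is negative-definite; reduce −g:
−g: reduced (well bottom): (27,-26,32) with a≤c, −a<b≤a
flip sign back: reduced form of g is (-27,26,-32)
reduced forms (27, 26, 32) vs (-27, 26, -32) ⇒ inequivalent

no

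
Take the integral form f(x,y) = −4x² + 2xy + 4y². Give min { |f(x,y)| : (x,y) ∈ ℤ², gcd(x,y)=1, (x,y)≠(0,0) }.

river: ρ → (4,6,-2)
river: ρ → (-2,6,4)
river: ρ → (4,2,-4)
river: ρ → (-4,6,2)
river: ρ → (2,6,-4)
river: ρ → (-4,2,4)
closes: descent 0, river 6
min |a| on river = 2

2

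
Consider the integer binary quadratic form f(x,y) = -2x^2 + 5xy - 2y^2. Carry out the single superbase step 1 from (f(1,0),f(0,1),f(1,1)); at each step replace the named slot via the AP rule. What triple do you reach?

start (-2,-2,1) = (f(1,0),f(0,1),f(1,1))
replace slot 1: 2·((-2)+1) − (-2) = 0 → (0,-2,1)

0,-2,1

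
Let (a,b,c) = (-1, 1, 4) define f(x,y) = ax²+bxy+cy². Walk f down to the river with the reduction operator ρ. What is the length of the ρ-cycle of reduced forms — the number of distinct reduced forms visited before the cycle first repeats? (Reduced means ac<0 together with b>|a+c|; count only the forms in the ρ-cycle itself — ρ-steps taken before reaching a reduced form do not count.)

D = 17, ⌊√D⌋ = 4
descent: ρ → (4,-1,-1)
descent: ρ → (-1,3,2)  [lands on river]
river: ρ → (2,1,-2)
river: ρ → (-2,3,1)
river: ρ → (1,3,-2)
river: ρ → (-2,1,2)
river: ρ → (2,3,-1)
ρ-cycle length = 6 (tail of 2 descent steps not counted)

6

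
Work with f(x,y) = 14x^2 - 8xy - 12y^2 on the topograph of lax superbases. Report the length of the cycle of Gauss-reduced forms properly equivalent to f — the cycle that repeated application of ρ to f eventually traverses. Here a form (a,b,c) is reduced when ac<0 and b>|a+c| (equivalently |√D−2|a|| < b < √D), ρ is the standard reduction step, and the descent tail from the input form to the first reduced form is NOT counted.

D = 736, ⌊√D⌋ = 27
descent: ρ → (-12,8,14)  [lands on river]
river: ρ → (14,20,-6)
river: ρ → (-6,16,20)
river: ρ → (20,24,-2)
river: ρ → (-2,24,20)
river: ρ → (20,16,-6)
river: ρ → (-6,20,14)
river: ρ → (14,8,-12)
river: ρ → (-12,16,10)
river: ρ → (10,24,-4)
river: ρ → (-4,24,10)
river: ρ → (10,16,-12)
ρ-cycle length = 12 (tail of 1 descent step not counted)

12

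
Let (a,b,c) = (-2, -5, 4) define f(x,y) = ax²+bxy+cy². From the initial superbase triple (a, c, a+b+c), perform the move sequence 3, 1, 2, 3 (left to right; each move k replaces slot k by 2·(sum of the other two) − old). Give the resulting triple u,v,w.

start (-2,4,-3) = (f(1,0),f(0,1),f(1,1))
replace slot 3: 2·((-2)+4) − (-3) = 7 → (-2,4,7)
replace slot 1: 2·(4+7) − (-2) = 24 → (24,4,7)
replace slot 2: 2·(24+7) − 4 = 58 → (24,58,7)
replace slot 3: 2·(24+58) − 7 = 157 → (24,58,157)

24,58,157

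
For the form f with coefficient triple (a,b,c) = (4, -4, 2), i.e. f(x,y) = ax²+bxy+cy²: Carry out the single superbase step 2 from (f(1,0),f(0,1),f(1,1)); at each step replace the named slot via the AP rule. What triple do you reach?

start (4,2,2) = (f(1,0),f(0,1),f(1,1))
replace slot 2: 2·(4+2) − 2 = 10 → (4,10,2)

4,10,2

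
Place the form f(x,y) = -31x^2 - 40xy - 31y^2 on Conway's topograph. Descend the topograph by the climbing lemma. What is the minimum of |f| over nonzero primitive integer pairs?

translate: b→-22 (≡40 mod 62), so (31,40,31)→(31,-22,22)
flip: (31,-22,22)→(22,22,31)
reduced (well bottom): (22,22,31) with a≤c, −a<b≤a
well minimum |f| = |-22| = 22 (negative-definite)

22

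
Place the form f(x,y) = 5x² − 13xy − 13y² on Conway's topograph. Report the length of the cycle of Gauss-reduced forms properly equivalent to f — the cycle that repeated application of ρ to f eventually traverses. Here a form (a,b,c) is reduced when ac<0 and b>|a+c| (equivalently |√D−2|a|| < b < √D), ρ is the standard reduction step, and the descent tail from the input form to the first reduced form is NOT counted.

D = 429, ⌊√D⌋ = 20
descent: ρ → (-13,13,5)  [lands on river]
river: ρ → (5,17,-7)
river: ρ → (-7,11,11)
river: ρ → (11,11,-7)
river: ρ → (-7,17,5)
river: ρ → (5,13,-13)
ρ-cycle length = 6 (tail of 1 descent step not counted)

6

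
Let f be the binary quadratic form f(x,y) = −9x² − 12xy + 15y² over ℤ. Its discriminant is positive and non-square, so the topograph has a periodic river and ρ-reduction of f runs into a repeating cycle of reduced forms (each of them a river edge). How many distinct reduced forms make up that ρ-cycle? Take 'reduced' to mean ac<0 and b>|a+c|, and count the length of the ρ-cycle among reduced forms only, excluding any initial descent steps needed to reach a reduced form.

D = 684, ⌊√D⌋ = 26
descent: ρ → (15,12,-9)  [lands on river]
river: ρ → (-9,24,3)
river: ρ → (3,24,-9)
river: ρ → (-9,12,15)
river: ρ → (15,18,-6)
river: ρ → (-6,18,15)
ρ-cycle length = 6 (tail of 1 descent step not counted)

6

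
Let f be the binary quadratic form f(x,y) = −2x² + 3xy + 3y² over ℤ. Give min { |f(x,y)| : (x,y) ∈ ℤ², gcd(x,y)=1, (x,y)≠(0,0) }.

river: ρ → (3,3,-2)
river: ρ → (-2,5,1)
river: ρ → (1,5,-2)
river: ρ → (-2,3,3)
closes: descent 0, river 4
min |a| on river = 1

1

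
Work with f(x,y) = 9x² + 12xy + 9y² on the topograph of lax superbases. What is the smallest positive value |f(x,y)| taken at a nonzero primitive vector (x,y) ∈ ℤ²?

translate: b→-6 (≡12 mod 18), so (9,12,9)→(9,-6,6)
flip: (9,-6,6)→(6,6,9)
reduced (well bottom): (6,6,9) with a≤c, −a<b≤a
well minimum = a = 6

6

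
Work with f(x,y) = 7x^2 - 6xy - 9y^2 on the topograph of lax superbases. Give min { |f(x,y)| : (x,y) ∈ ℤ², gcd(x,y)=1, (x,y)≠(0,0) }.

descent: ρ → (-9,6,7)  [lands on river]
river: ρ → (7,8,-8)
river: ρ → (-8,8,7)
river: ρ → (7,6,-9)
river: ρ → (-9,12,4)
river: ρ → (4,12,-9)
closes: descent 1, river 6
min |a| on river = 4

4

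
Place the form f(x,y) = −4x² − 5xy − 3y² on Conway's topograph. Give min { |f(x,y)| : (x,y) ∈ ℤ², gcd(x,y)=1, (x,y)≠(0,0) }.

translate: b→-3 (≡5 mod 8), so (4,5,3)→(4,-3,2)
flip: (4,-3,2)→(2,3,4)
translate: b→-1 (≡3 mod 4), so (2,3,4)→(2,-1,3)
reduced (well bottom): (2,-1,3) with a≤c, −a<b≤a
well minimum |f| = |-2| = 2 (negative-definite)

2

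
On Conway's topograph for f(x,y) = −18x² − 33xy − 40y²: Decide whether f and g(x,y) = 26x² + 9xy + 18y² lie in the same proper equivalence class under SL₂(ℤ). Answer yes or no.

D₁ = -1791, D₂ = -1791
f is negative-definite; reduce −f:
−f: translate: b→-3 (≡33 mod 36), so (18,33,40)→(18,-3,25)
−f: reduced (well bottom): (18,-3,25) with a≤c, −a<b≤a
flip sign back: reduced form of f is (-18,3,-25)
g: flip: (26,9,18)→(18,-9,26)
g: reduced (well bottom): (18,-9,26) with a≤c, −a<b≤a
reduced forms (-18, 3, -25) vs (18, -9, 26) ⇒ inequivalent

no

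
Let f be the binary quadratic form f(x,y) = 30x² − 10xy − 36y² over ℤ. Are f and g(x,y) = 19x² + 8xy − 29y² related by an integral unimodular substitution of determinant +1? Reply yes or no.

D₁ = 4420, D₂ = 2268
discriminants differ ⇒ not SL₂(ℤ)-equivalent

no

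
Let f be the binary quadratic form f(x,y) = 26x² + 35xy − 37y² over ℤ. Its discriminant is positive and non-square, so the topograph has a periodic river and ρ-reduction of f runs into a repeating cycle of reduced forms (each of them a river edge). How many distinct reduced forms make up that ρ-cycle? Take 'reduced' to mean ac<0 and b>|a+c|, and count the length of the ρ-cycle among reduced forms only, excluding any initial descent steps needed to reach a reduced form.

D = 5073, ⌊√D⌋ = 71
river: ρ → (-37,39,24)
river: ρ → (24,57,-19)
river: ρ → (-19,57,24)
river: ρ → (24,39,-37)
river: ρ → (-37,35,26)
river: ρ → (26,69,-3)
river: ρ → (-3,69,26)
river: ρ → (26,35,-37)
ρ-cycle length = 8 (tail of 0 descent steps not counted)

8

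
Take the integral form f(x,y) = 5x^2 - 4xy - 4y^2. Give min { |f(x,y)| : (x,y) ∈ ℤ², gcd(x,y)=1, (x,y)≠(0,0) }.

descent: ρ → (-4,4,5)  [lands on river]
river: ρ → (5,6,-3)
river: ρ → (-3,6,5)
river: ρ → (5,4,-4)
closes: descent 1, river 4
min |a| on river = 3

3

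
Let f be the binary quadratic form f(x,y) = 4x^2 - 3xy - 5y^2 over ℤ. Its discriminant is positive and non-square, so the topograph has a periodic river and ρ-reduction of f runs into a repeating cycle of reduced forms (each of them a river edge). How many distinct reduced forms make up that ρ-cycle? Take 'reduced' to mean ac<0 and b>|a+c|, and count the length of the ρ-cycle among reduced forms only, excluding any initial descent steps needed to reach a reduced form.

D = 89, ⌊√D⌋ = 9
descent: ρ → (-5,3,4)  [lands on river]
river: ρ → (4,5,-4)
river: ρ → (-4,3,5)
river: ρ → (5,7,-2)
river: ρ → (-2,9,1)
river: ρ → (1,9,-2)
river: ρ → (-2,7,5)
river: ρ → (5,3,-4)
river: ρ → (-4,5,4)
river: ρ → (4,3,-5)
river: ρ → (-5,7,2)
river: ρ → (2,9,-1)
river: ρ → (-1,9,2)
river: ρ → (2,7,-5)
ρ-cycle length = 14 (tail of 1 descent step not counted)

14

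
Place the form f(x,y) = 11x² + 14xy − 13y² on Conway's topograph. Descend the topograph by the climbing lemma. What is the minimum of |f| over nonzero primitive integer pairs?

river: ρ → (-13,12,12)
river: ρ → (12,12,-13)
river: ρ → (-13,14,11)
river: ρ → (11,8,-16)
river: ρ → (-16,24,3)
river: ρ → (3,24,-16)
river: ρ → (-16,8,11)
river: ρ → (11,14,-13)
closes: descent 0, river 8
min |a| on river = 3

3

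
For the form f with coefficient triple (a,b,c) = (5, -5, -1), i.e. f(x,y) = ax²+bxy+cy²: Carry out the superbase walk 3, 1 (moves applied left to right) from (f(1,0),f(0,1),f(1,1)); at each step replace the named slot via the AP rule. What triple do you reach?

start (5,-1,-1) = (f(1,0),f(0,1),f(1,1))
replace slot 3: 2·(5+(-1)) − (-1) = 9 → (5,-1,9)
replace slot 1: 2·((-1)+9) − 5 = 11 → (11,-1,9)

11,-1,9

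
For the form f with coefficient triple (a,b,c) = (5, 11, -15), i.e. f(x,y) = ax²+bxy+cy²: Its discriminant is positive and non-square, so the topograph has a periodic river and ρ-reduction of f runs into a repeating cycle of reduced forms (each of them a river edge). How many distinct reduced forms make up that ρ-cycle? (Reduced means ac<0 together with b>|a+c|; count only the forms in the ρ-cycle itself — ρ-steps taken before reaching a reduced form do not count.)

D = 421, ⌊√D⌋ = 20
river: ρ → (-15,19,1)
river: ρ → (1,19,-15)
river: ρ → (-15,11,5)
river: ρ → (5,19,-3)
river: ρ → (-3,17,11)
river: ρ → (11,5,-9)
river: ρ → (-9,13,7)
river: ρ → (7,15,-7)
river: ρ → (-7,13,9)
river: ρ → (9,5,-11)
river: ρ → (-11,17,3)
river: ρ → (3,19,-5)
river: ρ → (-5,11,15)
river: ρ → (15,19,-1)
river: ρ → (-1,19,15)
river: ρ → (15,11,-5)
river: ρ → (-5,19,3)
river: ρ → (3,17,-11)
river: ρ → (-11,5,9)
river: ρ → (9,13,-7)
river: ρ → (-7,15,7)
river: ρ → (7,13,-9)
river: ρ → (-9,5,11)
river: ρ → (11,17,-3)
river: ρ → (-3,19,5)
river: ρ → (5,11,-15)
ρ-cycle length = 26 (tail of 0 descent steps not counted)

26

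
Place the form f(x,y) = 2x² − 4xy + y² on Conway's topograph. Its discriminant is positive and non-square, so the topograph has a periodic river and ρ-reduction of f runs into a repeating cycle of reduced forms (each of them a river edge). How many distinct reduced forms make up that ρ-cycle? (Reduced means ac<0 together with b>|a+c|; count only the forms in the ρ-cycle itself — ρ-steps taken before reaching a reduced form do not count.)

D = 8, ⌊√D⌋ = 2
descent: ρ → (1,2,-1)  [lands on river]
river: ρ → (-1,2,1)
ρ-cycle length = 2 (tail of 1 descent step not counted)

2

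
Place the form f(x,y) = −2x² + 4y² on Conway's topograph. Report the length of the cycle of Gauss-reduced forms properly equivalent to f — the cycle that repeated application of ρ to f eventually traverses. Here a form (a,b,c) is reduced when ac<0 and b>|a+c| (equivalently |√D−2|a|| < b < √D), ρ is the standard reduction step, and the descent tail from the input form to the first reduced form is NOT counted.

D = 32, ⌊√D⌋ = 5
descent: ρ → (4,0,-2)
descent: ρ → (-2,4,2)  [lands on river]
river: ρ → (2,4,-2)
ρ-cycle length = 2 (tail of 2 descent steps not counted)

2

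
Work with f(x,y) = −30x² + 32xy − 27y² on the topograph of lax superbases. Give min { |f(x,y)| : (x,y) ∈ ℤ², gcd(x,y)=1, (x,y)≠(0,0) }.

translate: b→28 (≡-32 mod 60), so (30,-32,27)→(30,28,25)
flip: (30,28,25)→(25,-28,30)
translate: b→22 (≡-28 mod 50), so (25,-28,30)→(25,22,27)
reduced (well bottom): (25,22,27) with a≤c, −a<b≤a
well minimum |f| = |-25| = 25 (negative-definite)

25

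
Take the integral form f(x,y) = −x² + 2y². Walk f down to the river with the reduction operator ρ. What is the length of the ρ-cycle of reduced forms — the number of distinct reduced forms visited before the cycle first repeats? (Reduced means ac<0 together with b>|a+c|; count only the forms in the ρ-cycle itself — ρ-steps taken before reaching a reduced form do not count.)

D = 8, ⌊√D⌋ = 2
descent: ρ → (2,0,-1)
descent: ρ → (-1,2,1)  [lands on river]
river: ρ → (1,2,-1)
ρ-cycle length = 2 (tail of 2 descent steps not counted)

2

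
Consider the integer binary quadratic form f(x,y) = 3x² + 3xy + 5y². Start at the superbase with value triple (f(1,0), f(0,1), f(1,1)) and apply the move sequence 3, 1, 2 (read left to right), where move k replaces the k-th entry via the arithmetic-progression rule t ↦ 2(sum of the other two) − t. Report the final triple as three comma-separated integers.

start (3,5,11) = (f(1,0),f(0,1),f(1,1))
replace slot 3: 2·(3+5) − 11 = 5 → (3,5,5)
replace slot 1: 2·(5+5) − 3 = 17 → (17,5,5)
replace slot 2: 2·(17+5) − 5 = 39 → (17,39,5)

17,39,5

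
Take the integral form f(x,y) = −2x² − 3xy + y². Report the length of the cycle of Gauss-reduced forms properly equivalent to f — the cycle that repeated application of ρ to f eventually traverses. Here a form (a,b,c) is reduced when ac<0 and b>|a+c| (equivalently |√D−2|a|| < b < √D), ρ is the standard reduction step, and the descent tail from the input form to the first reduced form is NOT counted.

D = 17, ⌊√D⌋ = 4
descent: ρ → (1,3,-2)  [lands on river]
river: ρ → (-2,1,2)
river: ρ → (2,3,-1)
river: ρ → (-1,3,2)
river: ρ → (2,1,-2)
river: ρ → (-2,3,1)
ρ-cycle length = 6 (tail of 1 descent step not counted)

6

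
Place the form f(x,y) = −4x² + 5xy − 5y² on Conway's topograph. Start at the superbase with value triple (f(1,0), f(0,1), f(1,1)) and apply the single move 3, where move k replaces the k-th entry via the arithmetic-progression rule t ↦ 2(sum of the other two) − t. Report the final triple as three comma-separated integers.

start (-4,-5,-4) = (f(1,0),f(0,1),f(1,1))
replace slot 3: 2·((-4)+(-5)) − (-4) = -14 → (-4,-5,-14)

-4,-5,-14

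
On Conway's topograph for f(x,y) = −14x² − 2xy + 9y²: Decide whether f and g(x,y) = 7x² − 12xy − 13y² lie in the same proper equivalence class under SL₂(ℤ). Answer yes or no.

D₁ = 508, D₂ = 508
river cycle of f (length 12): (9, 20, -3), (-3, 22, 2), (2, 22, -3), (-3, 20, 9), (9, 16, -7), (-7, 12, 13), (13, 14, -6), (-6, 22, 1), (1, 22, -6), (-6, 14, 13), … (2 more)
river cycle of g (length 12): (-13, 12, 7), (7, 16, -9), (-9, 20, 3), (3, 22, -2), (-2, 22, 3), (3, 20, -9), (-9, 16, 7), (7, 12, -13), (-13, 14, 6), (6, 22, -1), … (2 more)
cycles differ ⇒ inequivalent

no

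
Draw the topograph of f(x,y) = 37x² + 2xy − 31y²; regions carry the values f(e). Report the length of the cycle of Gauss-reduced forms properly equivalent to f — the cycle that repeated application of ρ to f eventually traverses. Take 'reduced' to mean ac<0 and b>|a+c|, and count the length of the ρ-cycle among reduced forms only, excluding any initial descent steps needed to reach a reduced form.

D = 4592, ⌊√D⌋ = 67
descent: ρ → (-31,60,8)  [lands on river]
river: ρ → (8,52,-59)
river: ρ → (-59,66,1)
river: ρ → (1,66,-59)
river: ρ → (-59,52,8)
river: ρ → (8,60,-31)
river: ρ → (-31,64,4)
river: ρ → (4,64,-31)
ρ-cycle length = 8 (tail of 1 descent step not counted)

8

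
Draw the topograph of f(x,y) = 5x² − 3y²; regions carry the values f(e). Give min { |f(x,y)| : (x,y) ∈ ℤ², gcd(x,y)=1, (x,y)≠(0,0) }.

descent: ρ → (-3,6,2)  [lands on river]
river: ρ → (2,6,-3)
closes: descent 1, river 2
min |a| on river = 2

2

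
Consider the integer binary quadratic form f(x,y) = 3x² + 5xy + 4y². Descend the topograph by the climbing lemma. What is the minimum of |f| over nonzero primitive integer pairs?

translate: b→-1 (≡5 mod 6), so (3,5,4)→(3,-1,2)
flip: (3,-1,2)→(2,1,3)
reduced (well bottom): (2,1,3) with a≤c, −a<b≤a
well minimum = a = 2

2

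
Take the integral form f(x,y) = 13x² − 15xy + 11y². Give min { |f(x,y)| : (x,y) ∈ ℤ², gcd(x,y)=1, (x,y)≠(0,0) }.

translate: b→11 (≡-15 mod 26), so (13,-15,11)→(13,11,9)
flip: (13,11,9)→(9,-11,13)
translate: b→7 (≡-11 mod 18), so (9,-11,13)→(9,7,11)
reduced (well bottom): (9,7,11) with a≤c, −a<b≤a
well minimum = a = 9

9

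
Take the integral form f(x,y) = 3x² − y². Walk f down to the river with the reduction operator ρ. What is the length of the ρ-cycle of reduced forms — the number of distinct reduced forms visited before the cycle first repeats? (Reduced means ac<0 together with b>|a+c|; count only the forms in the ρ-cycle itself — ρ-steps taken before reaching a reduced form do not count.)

D = 12, ⌊√D⌋ = 3
descent: ρ → (-1,2,2)  [lands on river]
river: ρ → (2,2,-1)
ρ-cycle length = 2 (tail of 1 descent step not counted)

2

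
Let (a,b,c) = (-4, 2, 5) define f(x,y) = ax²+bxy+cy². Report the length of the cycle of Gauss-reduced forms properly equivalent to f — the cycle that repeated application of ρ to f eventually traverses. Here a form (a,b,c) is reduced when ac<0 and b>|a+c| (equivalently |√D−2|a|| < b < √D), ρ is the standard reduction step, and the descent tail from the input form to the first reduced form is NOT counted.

D = 84, ⌊√D⌋ = 9
river: ρ → (5,8,-1)
river: ρ → (-1,8,5)
river: ρ → (5,2,-4)
river: ρ → (-4,6,3)
river: ρ → (3,6,-4)
river: ρ → (-4,2,5)
ρ-cycle length = 6 (tail of 0 descent steps not counted)

6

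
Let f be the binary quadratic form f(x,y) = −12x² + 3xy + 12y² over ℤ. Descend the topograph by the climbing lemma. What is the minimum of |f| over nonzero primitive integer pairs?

river: ρ → (12,21,-3)
river: ρ → (-3,21,12)
river: ρ → (12,3,-12)
river: ρ → (-12,21,3)
river: ρ → (3,21,-12)
river: ρ → (-12,3,12)
closes: descent 0, river 6
min |a| on river = 3

3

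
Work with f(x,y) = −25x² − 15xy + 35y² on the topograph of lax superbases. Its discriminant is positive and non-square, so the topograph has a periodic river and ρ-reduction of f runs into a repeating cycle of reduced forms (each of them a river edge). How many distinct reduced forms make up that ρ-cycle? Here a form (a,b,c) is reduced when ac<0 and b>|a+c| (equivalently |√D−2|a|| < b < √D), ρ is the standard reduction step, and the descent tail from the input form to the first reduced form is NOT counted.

D = 3725, ⌊√D⌋ = 61
descent: ρ → (35,15,-25)  [lands on river]
river: ρ → (-25,35,25)
river: ρ → (25,15,-35)
river: ρ → (-35,55,5)
river: ρ → (5,55,-35)
river: ρ → (-35,15,25)
river: ρ → (25,35,-25)
river: ρ → (-25,15,35)
river: ρ → (35,55,-5)
river: ρ → (-5,55,35)
ρ-cycle length = 10 (tail of 1 descent step not counted)

10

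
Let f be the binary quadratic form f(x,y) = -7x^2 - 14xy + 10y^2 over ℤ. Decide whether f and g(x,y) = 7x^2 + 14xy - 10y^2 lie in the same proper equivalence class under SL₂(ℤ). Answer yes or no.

D₁ = 476, D₂ = 476
river cycle of f (length 8): (10, 14, -7), (-7, 14, 10), (10, 6, -11), (-11, 16, 5), (5, 14, -14), (-14, 14, 5), (5, 16, -11), (-11, 6, 10)
river cycle of g (length 8): (-10, 6, 11), (11, 16, -5), (-5, 14, 14), (14, 14, -5), (-5, 16, 11), (11, 6, -10), (-10, 14, 7), (7, 14, -10)
cycles differ ⇒ inequivalent

no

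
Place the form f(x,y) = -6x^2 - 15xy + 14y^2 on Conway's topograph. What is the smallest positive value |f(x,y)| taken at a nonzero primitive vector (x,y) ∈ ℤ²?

descent: ρ → (14,15,-6)  [lands on river]
river: ρ → (-6,21,5)
river: ρ → (5,19,-10)
river: ρ → (-10,21,3)
river: ρ → (3,21,-10)
river: ρ → (-10,19,5)
river: ρ → (5,21,-6)
river: ρ → (-6,15,14)
river: ρ → (14,13,-7)
river: ρ → (-7,15,12)
river: ρ → (12,9,-10)
river: ρ → (-10,11,11)
river: ρ → (11,11,-10)
river: ρ → (-10,9,12)
river: ρ → (12,15,-7)
river: ρ → (-7,13,14)
closes: descent 1, river 16
min |a| on river = 3

3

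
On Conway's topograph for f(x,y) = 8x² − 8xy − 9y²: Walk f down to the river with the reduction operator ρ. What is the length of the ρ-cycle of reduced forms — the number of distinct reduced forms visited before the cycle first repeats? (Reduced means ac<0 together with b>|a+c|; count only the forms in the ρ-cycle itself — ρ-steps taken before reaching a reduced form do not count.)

D = 352, ⌊√D⌋ = 18
descent: ρ → (-9,8,8)  [lands on river]
river: ρ → (8,8,-9)
river: ρ → (-9,10,7)
river: ρ → (7,18,-1)
river: ρ → (-1,18,7)
river: ρ → (7,10,-9)
ρ-cycle length = 6 (tail of 1 descent step not counted)

6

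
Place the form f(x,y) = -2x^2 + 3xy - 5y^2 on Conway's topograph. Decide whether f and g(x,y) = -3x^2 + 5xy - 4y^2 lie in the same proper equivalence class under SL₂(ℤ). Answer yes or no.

D₁ = -31, D₂ = -23
discriminants differ ⇒ not SL₂(ℤ)-equivalent

no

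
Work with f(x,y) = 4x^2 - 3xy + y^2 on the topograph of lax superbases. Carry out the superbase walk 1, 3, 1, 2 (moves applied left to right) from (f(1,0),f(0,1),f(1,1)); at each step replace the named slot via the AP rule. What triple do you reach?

start (4,1,2) = (f(1,0),f(0,1),f(1,1))
replace slot 1: 2·(1+2) − 4 = 2 → (2,1,2)
replace slot 3: 2·(2+1) − 2 = 4 → (2,1,4)
replace slot 1: 2·(1+4) − 2 = 8 → (8,1,4)
replace slot 2: 2·(8+4) − 1 = 23 → (8,23,4)

8,23,4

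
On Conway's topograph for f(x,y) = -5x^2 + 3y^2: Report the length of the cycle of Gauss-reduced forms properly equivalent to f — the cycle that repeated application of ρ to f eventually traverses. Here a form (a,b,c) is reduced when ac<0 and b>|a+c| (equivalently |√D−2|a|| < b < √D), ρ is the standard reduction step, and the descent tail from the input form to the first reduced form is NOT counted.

D = 60, ⌊√D⌋ = 7
descent: ρ → (3,6,-2)  [lands on river]
river: ρ → (-2,6,3)
ρ-cycle length = 2 (tail of 1 descent step not counted)

2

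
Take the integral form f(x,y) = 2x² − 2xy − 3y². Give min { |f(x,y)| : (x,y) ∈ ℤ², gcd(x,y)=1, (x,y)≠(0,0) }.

descent: ρ → (-3,2,2)  [lands on river]
river: ρ → (2,2,-3)
river: ρ → (-3,4,1)
river: ρ → (1,4,-3)
closes: descent 1, river 4
min |a| on river = 1

1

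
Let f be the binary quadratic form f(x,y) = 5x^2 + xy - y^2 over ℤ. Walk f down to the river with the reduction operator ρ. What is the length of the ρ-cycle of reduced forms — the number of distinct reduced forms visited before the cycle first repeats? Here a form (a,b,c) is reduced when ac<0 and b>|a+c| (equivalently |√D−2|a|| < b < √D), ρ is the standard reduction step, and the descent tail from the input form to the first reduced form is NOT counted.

D = 21, ⌊√D⌋ = 4
descent: ρ → (-1,3,3)  [lands on river]
river: ρ → (3,3,-1)
ρ-cycle length = 2 (tail of 1 descent step not counted)

2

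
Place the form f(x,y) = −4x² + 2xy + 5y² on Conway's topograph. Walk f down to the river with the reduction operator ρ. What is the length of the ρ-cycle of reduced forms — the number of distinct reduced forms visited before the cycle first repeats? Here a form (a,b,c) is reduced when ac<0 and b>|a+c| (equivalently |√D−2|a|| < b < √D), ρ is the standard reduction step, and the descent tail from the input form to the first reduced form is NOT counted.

D = 84, ⌊√D⌋ = 9
river: ρ → (5,8,-1)
river: ρ → (-1,8,5)
river: ρ → (5,2,-4)
river: ρ → (-4,6,3)
river: ρ → (3,6,-4)
river: ρ → (-4,2,5)
ρ-cycle length = 6 (tail of 0 descent steps not counted)

6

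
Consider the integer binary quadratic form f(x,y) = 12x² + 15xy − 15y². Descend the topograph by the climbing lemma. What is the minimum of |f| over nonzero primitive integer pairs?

river: ρ → (-15,15,12)
river: ρ → (12,9,-18)
river: ρ → (-18,27,3)
river: ρ → (3,27,-18)
river: ρ → (-18,9,12)
river: ρ → (12,15,-15)
closes: descent 0, river 6
min |a| on river = 3

3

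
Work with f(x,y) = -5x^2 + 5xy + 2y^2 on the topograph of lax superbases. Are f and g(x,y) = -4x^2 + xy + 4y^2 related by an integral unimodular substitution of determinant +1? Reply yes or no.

D₁ = 65, D₂ = 65
river cycle of f (length 6): (2, 7, -2), (-2, 5, 5), (5, 5, -2), (-2, 7, 2), (2, 5, -5), (-5, 5, 2)
river cycle of g (length 6): (4, 7, -1), (-1, 7, 4), (4, 1, -4), (-4, 7, 1), (1, 7, -4), (-4, 1, 4)
cycles differ ⇒ inequivalent

no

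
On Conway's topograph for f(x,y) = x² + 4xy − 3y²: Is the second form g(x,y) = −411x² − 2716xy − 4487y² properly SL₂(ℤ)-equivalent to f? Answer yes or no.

D₁ = 28, D₂ = 28
river cycle of f (length 4): (-3, 2, 2), (2, 2, -3), (-3, 4, 1), (1, 4, -3)
river cycle of g (length 4): (-3, 2, 2), (2, 2, -3), (-3, 4, 1), (1, 4, -3)
cycles coincide ⇒ equivalent

yes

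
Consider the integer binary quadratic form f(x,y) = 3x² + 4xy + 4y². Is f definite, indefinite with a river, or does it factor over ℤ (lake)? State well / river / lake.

D = b²−4ac = 4² − 4·3·4 = -32
D < 0 ⇒ definite ⇒ every region one sign ⇒ single well

well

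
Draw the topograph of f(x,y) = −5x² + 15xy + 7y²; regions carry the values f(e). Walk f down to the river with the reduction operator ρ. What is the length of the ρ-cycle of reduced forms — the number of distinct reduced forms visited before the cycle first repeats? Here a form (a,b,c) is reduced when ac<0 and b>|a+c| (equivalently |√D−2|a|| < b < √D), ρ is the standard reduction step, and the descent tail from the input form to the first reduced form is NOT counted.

D = 365, ⌊√D⌋ = 19
river: ρ → (7,13,-7)
river: ρ → (-7,15,5)
river: ρ → (5,15,-7)
river: ρ → (-7,13,7)
river: ρ → (7,15,-5)
river: ρ → (-5,15,7)
ρ-cycle length = 6 (tail of 0 descent steps not counted)

6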